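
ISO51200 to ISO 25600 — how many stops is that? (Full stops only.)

51200 → 25600 — count the steps: 1 stop.

1 stop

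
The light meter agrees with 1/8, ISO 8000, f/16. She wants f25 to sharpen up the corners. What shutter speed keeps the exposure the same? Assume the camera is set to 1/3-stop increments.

0.3 s

Aperture: f/16 → f/18 → f/20 → f/22 → f/25 — 1 1/3 stops smaller aperture (darker).
Need 1 1/3 stops brighter from the shutter speed: 1/8 → 1/6 → 1/5 → 1/4 → 0.3.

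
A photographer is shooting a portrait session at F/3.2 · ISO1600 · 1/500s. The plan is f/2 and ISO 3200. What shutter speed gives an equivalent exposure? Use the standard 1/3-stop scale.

Aperture: f/3.2 → f/2.8 → f/2.5 → f/2.2 → f/2 — 1 1/3 stops larger aperture (brighter).
ISO: 1600 → 2000 → 2500 → 3200 — 1 stop higher (brighter).
Net change so far: 2 1/3 stops brighter. Offset with the shutter speed: 1/500 → 1/640 → 1/800 → 1/1000 → 1/1250 → 1/1600 → 1/2000 → 1/2500.

1/2500s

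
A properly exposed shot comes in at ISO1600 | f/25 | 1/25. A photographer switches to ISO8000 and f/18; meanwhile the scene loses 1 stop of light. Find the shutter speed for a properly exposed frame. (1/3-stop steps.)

Scene light: 1 stop darker.
ISO: 1600 → 2000 → 2500 → 3200 → 4000 → 5000 → 6400 → 8000 — 2 1/3 stops higher (brighter).
Aperture: f/25 → f/22 → f/20 → f/18 — 1 stop wider (brighter).
Net so far: 2 1/3 stops brighter. Shutter speed: 1/25 → 1/30 → 1/40 → 1/50 → 1/60 → 1/80 → 1/100 → 1/125.

1/125s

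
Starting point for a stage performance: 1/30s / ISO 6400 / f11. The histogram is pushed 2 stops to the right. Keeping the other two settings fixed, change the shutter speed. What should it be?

1/125s

Overexposed by 2 stops → need 2 stops darker.
Shutter speed: 1/30 → 1/60 → 1/125.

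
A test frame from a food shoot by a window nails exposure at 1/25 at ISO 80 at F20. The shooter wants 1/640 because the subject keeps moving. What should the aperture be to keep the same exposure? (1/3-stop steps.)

Shutter speed: 1/25 → 1/30 → 1/40 → 1/50 → 1/60 → 1/80 → 1/100 → 1/125 → 1/160 → 1/200 → 1/250 → 1/320 → 1/400 → 1/500 → 1/640 — 4 2/3 stops shorter (darker).
Need 4 2/3 stops brighter from the aperture: f/20 → f/18 → f/16 → f/14 → f/13 → f/11 → f/10 → f/9 → f/8 → f/7.1 → f/6.3 → f/5.6 → f/5 → f/4.5 → f/4.

f/4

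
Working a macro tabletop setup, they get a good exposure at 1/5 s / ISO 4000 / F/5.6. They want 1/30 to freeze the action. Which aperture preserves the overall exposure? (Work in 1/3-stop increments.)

Shutter speed: 1/5 → 1/6 → 1/8 → 1/10 → 1/13 → 1/15 → 1/20 → 1/25 → 1/30 — 2 2/3 stops faster (darker).
Need 2 2/3 stops brighter from the aperture: f/5.6 → f/5 → f/4.5 → f/4 → f/3.5 → f/3.2 → f/2.8 → f/2.5 → f/2.2.

f/2.2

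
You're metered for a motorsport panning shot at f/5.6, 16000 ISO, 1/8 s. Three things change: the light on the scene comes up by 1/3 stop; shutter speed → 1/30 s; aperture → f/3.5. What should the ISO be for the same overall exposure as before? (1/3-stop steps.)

ISO 20000

Scene light: 1/3 stop brighter.
Shutter speed: 1/8 → 1/10 → 1/13 → 1/15 → 1/20 → 1/25 → 1/30 — 2 stops faster (darker).
Aperture: f/5.6 → f/5 → f/4.5 → f/4 → f/3.5 — 1 1/3 stops wider (brighter).
Net so far: 1/3 stop darker. ISO: 16000 → 20000.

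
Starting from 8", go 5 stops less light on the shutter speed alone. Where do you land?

1/4s

Shutter speed: 8 → 4 → 2 → 1 → 1/2 → 1/4 — 5 stops faster (darker).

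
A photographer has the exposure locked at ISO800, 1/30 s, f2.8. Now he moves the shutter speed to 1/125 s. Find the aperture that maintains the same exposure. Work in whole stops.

Shutter speed: 1/30 → 1/60 → 1/125 — 2 stops shorter (darker).
Need 2 stops brighter from the aperture: f/2.8 → f/2 → f/1.4.

f/1.4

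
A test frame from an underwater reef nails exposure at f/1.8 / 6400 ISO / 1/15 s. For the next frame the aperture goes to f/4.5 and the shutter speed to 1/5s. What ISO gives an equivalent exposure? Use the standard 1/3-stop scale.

ISO 12800

Aperture: f/1.8 → f/2 → f/2.2 → f/2.5 → f/2.8 → f/3.2 → f/3.5 → f/4 → f/4.5 — 2 2/3 stops smaller aperture (darker).
Shutter speed: 1/15 → 1/13 → 1/10 → 1/8 → 1/6 → 1/5 — 1 2/3 stops longer (brighter).
Net change so far: 1 stop darker. Offset with the ISO: 6400 → 8000 → 10000 → 12800.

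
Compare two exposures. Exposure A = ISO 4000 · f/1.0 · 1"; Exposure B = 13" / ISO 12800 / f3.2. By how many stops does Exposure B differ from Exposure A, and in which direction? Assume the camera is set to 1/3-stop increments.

2 stops brighter

Aperture: f/1.0 → f/1.1 → f/1.2 → f/1.4 → f/1.6 → f/1.8 → f/2 → f/2.2 → f/2.5 → f/2.8 → f/3.2 — 3 1/3 stops smaller aperture (darker).
Shutter speed: 1 → 1.3 → 1.6 → 2 → 2.5 → 3.2 → 4 → 5 → 6 → 8 → 10 → 13 — 3 2/3 stops slower (brighter).
ISO: 4000 → 5000 → 6400 → 8000 → 10000 → 12800 — 1 2/3 stops higher (brighter).
Net: −3 1/3 +3 2/3 +1 2/3 = +2 stops.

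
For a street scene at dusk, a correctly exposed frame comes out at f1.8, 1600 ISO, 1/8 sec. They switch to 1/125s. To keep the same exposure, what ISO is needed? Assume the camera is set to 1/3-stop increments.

ISO 25600

Shutter speed: 1/8 → 1/10 → 1/13 → 1/15 → 1/20 → 1/25 → 1/30 → 1/40 → 1/50 → 1/60 → 1/80 → 1/100 → 1/125 — 4 stops faster (darker).
Need 4 stops brighter from the ISO: 1600 → 2000 → 2500 → 3200 → 4000 → 5000 → 6400 → 8000 → 10000 → 12800 → 16000 → 20000 → 25600.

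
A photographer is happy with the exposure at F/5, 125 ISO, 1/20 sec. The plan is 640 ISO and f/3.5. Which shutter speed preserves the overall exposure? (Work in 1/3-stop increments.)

ISO: 125 → 160 → 200 → 250 → 320 → 400 → 500 → 640 — 2 1/3 stops raised (brighter).
Aperture: f/5 → f/4.5 → f/4 → f/3.5 — 1 stop wider (brighter).
Net change so far: 3 1/3 stops brighter. Offset with the shutter speed: 1/20 → 1/25 → 1/30 → 1/40 → 1/50 → 1/60 → 1/80 → 1/100 → 1/125 → 1/160 → 1/200.

1/200s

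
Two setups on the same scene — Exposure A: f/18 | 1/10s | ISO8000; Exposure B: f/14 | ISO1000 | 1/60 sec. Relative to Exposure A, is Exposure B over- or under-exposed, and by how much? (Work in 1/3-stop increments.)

Aperture: f/18 → f/16 → f/14 — 2/3 stop wider (brighter).
Shutter speed: 1/10 → 1/13 → 1/15 → 1/20 → 1/25 → 1/30 → 1/40 → 1/50 → 1/60 — 2 2/3 stops shorter (darker).
ISO: 8000 → 6400 → 5000 → 4000 → 3200 → 2500 → 2000 → 1600 → 1250 → 1000 — 3 stops lower (darker).
Net: +2/3 −2 2/3 −3 = −5 stops.

5 stops darker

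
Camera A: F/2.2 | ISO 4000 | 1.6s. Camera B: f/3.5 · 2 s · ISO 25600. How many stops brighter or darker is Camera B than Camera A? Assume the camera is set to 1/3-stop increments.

Aperture: f/2.2 → f/2.5 → f/2.8 → f/3.2 → f/3.5 — 1 1/3 stops smaller aperture (darker).
Shutter speed: 1.6 → 2 — 1/3 stop longer (brighter).
ISO: 4000 → 5000 → 6400 → 8000 → 10000 → 12800 → 16000 → 20000 → 25600 — 2 2/3 stops raised (brighter).
Net: −1 1/3 +1/3 +2 2/3 = +1 2/3 stops.

1 2/3 stops brighter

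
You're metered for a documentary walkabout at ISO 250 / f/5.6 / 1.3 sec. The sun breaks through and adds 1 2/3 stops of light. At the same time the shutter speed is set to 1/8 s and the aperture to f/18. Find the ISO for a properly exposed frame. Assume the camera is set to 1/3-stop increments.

ISO 8000

Scene light: 1 2/3 stops brighter.
Shutter speed: 1.3 → 1 → 0.8 → 0.6 → 0.5 → 0.4 → 0.3 → 1/4 → 1/5 → 1/6 → 1/8 — 3 1/3 stops shorter (darker).
Aperture: f/5.6 → f/6.3 → f/7.1 → f/8 → f/9 → f/10 → f/11 → f/13 → f/14 → f/16 → f/18 — 3 1/3 stops stopped down (darker).
Net so far: 5 stops darker. ISO: 250 → 320 → 400 → 500 → 640 → 800 → 1000 → 1250 → 1600 → 2000 → 2500 → 3200 → 4000 → 5000 → 6400 → 8000.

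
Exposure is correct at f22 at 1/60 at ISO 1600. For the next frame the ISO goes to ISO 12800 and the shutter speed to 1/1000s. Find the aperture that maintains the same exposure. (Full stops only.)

ISO: 1600 → 3200 → 6400 → 12800 — 3 stops raised (brighter).
Shutter speed: 1/60 → 1/125 → 1/250 → 1/500 → 1/1000 — 4 stops faster (darker).
Net change so far: 1 stop darker. Offset with the aperture: f/22 → f/16.

f/16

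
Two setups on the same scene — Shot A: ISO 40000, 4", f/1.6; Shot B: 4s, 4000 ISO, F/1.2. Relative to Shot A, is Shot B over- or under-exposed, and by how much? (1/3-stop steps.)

Aperture: f/1.6 → f/1.4 → f/1.2 — 2/3 stop wider (brighter).
Shutter speed: unchanged.
ISO: 40000 → 32000 → 25600 → 20000 → 16000 → 12800 → 10000 → 8000 → 6400 → 5000 → 4000 — 3 1/3 stops dropped (darker).
Net: +2/3 −3 1/3 = −2 2/3 stops.

2 2/3 stops darker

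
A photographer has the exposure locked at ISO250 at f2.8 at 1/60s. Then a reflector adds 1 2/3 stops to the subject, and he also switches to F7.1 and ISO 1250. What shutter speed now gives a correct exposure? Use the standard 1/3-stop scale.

Scene light: 1 2/3 stops brighter.
Aperture: f/2.8 → f/3.2 → f/3.5 → f/4 → f/4.5 → f/5 → f/5.6 → f/6.3 → f/7.1 — 2 2/3 stops narrower (darker).
ISO: 250 → 320 → 400 → 500 → 640 → 800 → 1000 → 1250 — 2 1/3 stops higher (brighter).
Net so far: 1 1/3 stops brighter. Shutter speed: 1/60 → 1/80 → 1/100 → 1/125 → 1/160.

1/160s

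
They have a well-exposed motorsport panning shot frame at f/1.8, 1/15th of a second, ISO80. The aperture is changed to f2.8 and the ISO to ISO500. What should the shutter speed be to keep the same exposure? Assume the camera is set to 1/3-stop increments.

1/40s

Aperture: f/1.8 → f/2 → f/2.2 → f/2.5 → f/2.8 — 1 1/3 stops stopped down (darker).
ISO: 80 → 100 → 125 → 160 → 200 → 250 → 320 → 400 → 500 — 2 2/3 stops raised (brighter).
Net change so far: 1 1/3 stops brighter. Offset with the shutter speed: 1/15 → 1/20 → 1/25 → 1/30 → 1/40.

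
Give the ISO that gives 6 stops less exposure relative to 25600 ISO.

ISO: 25600 → 12800 → 6400 → 3200 → 1600 → 800 → 400 — 6 stops dropped (darker).

ISO 400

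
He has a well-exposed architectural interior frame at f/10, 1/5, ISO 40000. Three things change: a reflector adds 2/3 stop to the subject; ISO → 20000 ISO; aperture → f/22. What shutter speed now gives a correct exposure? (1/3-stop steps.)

Scene light: 2/3 stop brighter.
ISO: 40000 → 32000 → 25600 → 20000 — 1 stop dropped (darker).
Aperture: f/10 → f/11 → f/13 → f/14 → f/16 → f/18 → f/20 → f/22 — 2 1/3 stops smaller aperture (darker).
Net so far: 2 2/3 stops darker. Shutter speed: 1/5 → 1/4 → 0.3 → 0.4 → 0.5 → 0.6 → 0.8 → 1 → 1.3.

1.3 s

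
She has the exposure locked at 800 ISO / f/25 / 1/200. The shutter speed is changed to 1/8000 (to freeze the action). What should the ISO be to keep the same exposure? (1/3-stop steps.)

Shutter speed: 1/200 → 1/250 → 1/320 → 1/400 → 1/500 → 1/640 → 1/800 → 1/1000 → 1/1250 → 1/1600 → 1/2000 → 1/2500 → 1/3200 → 1/4000 → 1/5000 → 1/6400 → 1/8000 — 5 1/3 stops shorter (darker).
Need 5 1/3 stops brighter from the ISO: 800 → 1000 → 1250 → 1600 → 2000 → 2500 → 3200 → 4000 → 5000 → 6400 → 8000 → 10000 → 12800 → 16000 → 20000 → 25600 → 32000.

ISO 32000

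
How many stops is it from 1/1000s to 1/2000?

1/1000 → 1/2000 — count the steps: 1 stop.

1 stop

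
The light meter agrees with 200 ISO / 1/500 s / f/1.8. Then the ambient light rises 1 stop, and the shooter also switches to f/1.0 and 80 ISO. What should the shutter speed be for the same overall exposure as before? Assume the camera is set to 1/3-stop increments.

Scene light: 1 stop brighter.
Aperture: f/1.8 → f/1.6 → f/1.4 → f/1.2 → f/1.1 → f/1.0 — 1 2/3 stops larger aperture (brighter).
ISO: 200 → 160 → 125 → 100 → 80 — 1 1/3 stops lower (darker).
Net so far: 1 1/3 stops brighter. Shutter speed: 1/500 → 1/640 → 1/800 → 1/1000 → 1/1250.

1/1250s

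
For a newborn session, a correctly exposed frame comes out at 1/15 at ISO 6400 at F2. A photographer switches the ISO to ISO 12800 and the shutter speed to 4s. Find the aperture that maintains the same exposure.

ISO: 6400 → 12800 — 1 stop higher (brighter).
Shutter speed: 1/15 → 1/8 → 1/4 → 1/2 → 1 → 2 → 4 — 6 stops slower (brighter).
Net change so far: 7 stops brighter. Offset with the aperture: f/2 → f/2.8 → f/4 → f/5.6 → f/8 → f/11 → f/16 → f/22.

f/22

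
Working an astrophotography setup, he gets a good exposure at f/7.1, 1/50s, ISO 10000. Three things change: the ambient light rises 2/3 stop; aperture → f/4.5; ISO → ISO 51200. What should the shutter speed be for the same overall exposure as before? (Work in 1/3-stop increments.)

Scene light: 2/3 stop brighter.
Aperture: f/7.1 → f/6.3 → f/5.6 → f/5 → f/4.5 — 1 1/3 stops opened up (brighter).
ISO: 10000 → 12800 → 16000 → 20000 → 25600 → 32000 → 40000 → 51200 — 2 1/3 stops raised (brighter).
Net so far: 4 1/3 stops brighter. Shutter speed: 1/50 → 1/60 → 1/80 → 1/100 → 1/125 → 1/160 → 1/200 → 1/250 → 1/320 → 1/400 → 1/500 → 1/640 → 1/800 → 1/1000.

1/1000s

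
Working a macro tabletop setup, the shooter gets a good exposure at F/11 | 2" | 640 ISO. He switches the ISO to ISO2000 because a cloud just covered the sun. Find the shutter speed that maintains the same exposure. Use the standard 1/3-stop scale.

0.6 s

ISO: 640 → 800 → 1000 → 1250 → 1600 → 2000 — 1 2/3 stops raised (brighter).
Need 1 2/3 stops darker from the shutter speed: 2 → 1.6 → 1.3 → 1 → 0.8 → 0.6.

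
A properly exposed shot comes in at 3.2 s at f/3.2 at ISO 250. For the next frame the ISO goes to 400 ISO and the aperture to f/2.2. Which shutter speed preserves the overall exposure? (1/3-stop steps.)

1 s

ISO: 250 → 320 → 400 — 2/3 stop higher (brighter).
Aperture: f/3.2 → f/2.8 → f/2.5 → f/2.2 — 1 stop larger aperture (brighter).
Net change so far: 1 2/3 stops brighter. Offset with the shutter speed: 3.2 → 2.5 → 2 → 1.6 → 1.3 → 1.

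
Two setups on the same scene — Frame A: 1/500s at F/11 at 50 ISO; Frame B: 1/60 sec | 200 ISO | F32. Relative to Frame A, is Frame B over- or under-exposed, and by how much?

Aperture: f/11 → f/16 → f/22 → f/32 — 3 stops narrower (darker).
Shutter speed: 1/500 → 1/250 → 1/125 → 1/60 — 3 stops longer (brighter).
ISO: 50 → 100 → 200 — 2 stops higher (brighter).
Net: −3 +3 +2 = +2 stops.

2 stops brighter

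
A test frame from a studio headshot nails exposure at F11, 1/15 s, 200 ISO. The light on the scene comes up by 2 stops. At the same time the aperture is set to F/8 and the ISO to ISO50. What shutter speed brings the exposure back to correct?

1/30s

Scene light: 2 stops brighter.
Aperture: f/11 → f/8 — 1 stop wider (brighter).
ISO: 200 → 100 → 50 — 2 stops lower (darker).
Net so far: 1 stop brighter. Shutter speed: 1/15 → 1/30.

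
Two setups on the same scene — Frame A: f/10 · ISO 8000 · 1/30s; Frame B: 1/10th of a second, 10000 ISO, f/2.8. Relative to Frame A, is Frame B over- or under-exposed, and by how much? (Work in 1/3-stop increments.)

5 2/3 stops brighter

Aperture: f/10 → f/9 → f/8 → f/7.1 → f/6.3 → f/5.6 → f/5 → f/4.5 → f/4 → f/3.5 → f/3.2 → f/2.8 — 3 2/3 stops opened up (brighter).
Shutter speed: 1/30 → 1/25 → 1/20 → 1/15 → 1/13 → 1/10 — 1 2/3 stops longer (brighter).
ISO: 8000 → 10000 — 1/3 stop raised (brighter).
Net: +3 2/3 +1 2/3 +1/3 = +5 2/3 stops.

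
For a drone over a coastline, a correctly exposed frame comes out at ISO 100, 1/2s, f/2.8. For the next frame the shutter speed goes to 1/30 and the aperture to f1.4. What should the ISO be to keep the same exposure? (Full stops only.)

ISO 400

Shutter speed: 1/2 → 1/4 → 1/8 → 1/15 → 1/30 — 4 stops shorter (darker).
Aperture: f/2.8 → f/2 → f/1.4 — 2 stops opened up (brighter).
Net change so far: 2 stops darker. Offset with the ISO: 100 → 200 → 400.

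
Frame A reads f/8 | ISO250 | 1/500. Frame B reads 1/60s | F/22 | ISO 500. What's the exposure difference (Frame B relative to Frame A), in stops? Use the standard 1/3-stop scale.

1 stop brighter

Aperture: f/8 → f/9 → f/10 → f/11 → f/13 → f/14 → f/16 → f/18 → f/20 → f/22 — 3 stops stopped down (darker).
Shutter speed: 1/500 → 1/400 → 1/320 → 1/250 → 1/200 → 1/160 → 1/125 → 1/100 → 1/80 → 1/60 — 3 stops longer (brighter).
ISO: 250 → 320 → 400 → 500 — 1 stop raised (brighter).
Net: −3 +3 +1 = +1 stop.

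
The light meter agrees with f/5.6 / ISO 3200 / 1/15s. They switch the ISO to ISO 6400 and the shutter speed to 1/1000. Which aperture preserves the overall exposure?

ISO: 3200 → 6400 — 1 stop higher (brighter).
Shutter speed: 1/15 → 1/30 → 1/60 → 1/125 → 1/250 → 1/500 → 1/1000 — 6 stops faster (darker).
Net change so far: 5 stops darker. Offset with the aperture: f/5.6 → f/4 → f/2.8 → f/2 → f/1.4 → f/1.0.

f/1.0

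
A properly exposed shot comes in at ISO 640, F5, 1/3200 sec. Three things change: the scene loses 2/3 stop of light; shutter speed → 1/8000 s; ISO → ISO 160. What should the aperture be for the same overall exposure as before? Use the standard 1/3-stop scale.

Scene light: 2/3 stop darker.
Shutter speed: 1/3200 → 1/4000 → 1/5000 → 1/6400 → 1/8000 — 1 1/3 stops faster (darker).
ISO: 640 → 500 → 400 → 320 → 250 → 200 → 160 — 2 stops lower (darker).
Net so far: 4 stops darker. Aperture: f/5 → f/4.5 → f/4 → f/3.5 → f/3.2 → f/2.8 → f/2.5 → f/2.2 → f/2 → f/1.8 → f/1.6 → f/1.4 → f/1.2.

f/1.2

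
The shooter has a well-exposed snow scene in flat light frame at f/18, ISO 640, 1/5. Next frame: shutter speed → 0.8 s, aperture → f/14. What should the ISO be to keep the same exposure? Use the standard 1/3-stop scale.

Shutter speed: 1/5 → 1/4 → 0.3 → 0.4 → 0.5 → 0.6 → 0.8 — 2 stops slower (brighter).
Aperture: f/18 → f/16 → f/14 — 2/3 stop wider (brighter).
Net change so far: 2 2/3 stops brighter. Offset with the ISO: 640 → 500 → 400 → 320 → 250 → 200 → 160 → 125 → 100.

ISO 100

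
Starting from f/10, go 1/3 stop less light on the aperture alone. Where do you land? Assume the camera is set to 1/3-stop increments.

Aperture: f/10 → f/11 — 1/3 stop stopped down (darker).

f/11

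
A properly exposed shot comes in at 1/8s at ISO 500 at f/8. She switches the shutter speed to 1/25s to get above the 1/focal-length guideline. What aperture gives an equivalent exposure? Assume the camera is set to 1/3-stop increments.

Shutter speed: 1/8 → 1/10 → 1/13 → 1/15 → 1/20 → 1/25 — 1 2/3 stops shorter (darker).
Need 1 2/3 stops brighter from the aperture: f/8 → f/7.1 → f/6.3 → f/5.6 → f/5 → f/4.5.

f/4.5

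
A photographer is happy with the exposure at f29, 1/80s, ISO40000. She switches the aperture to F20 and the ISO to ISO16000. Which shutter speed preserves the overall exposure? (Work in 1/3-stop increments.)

1/60s

Aperture: f/29 → f/25 → f/22 → f/20 — 1 stop larger aperture (brighter).
ISO: 40000 → 32000 → 25600 → 20000 → 16000 — 1 1/3 stops dropped (darker).
Net change so far: 1/3 stop darker. Offset with the shutter speed: 1/80 → 1/60.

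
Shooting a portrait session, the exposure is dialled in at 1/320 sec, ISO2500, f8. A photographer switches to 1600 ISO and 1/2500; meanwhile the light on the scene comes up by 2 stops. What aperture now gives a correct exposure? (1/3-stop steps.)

f/4.5

Scene light: 2 stops brighter.
ISO: 2500 → 2000 → 1600 — 2/3 stop dropped (darker).
Shutter speed: 1/320 → 1/400 → 1/500 → 1/640 → 1/800 → 1/1000 → 1/1250 → 1/1600 → 1/2000 → 1/2500 — 3 stops shorter (darker).
Net so far: 1 2/3 stops darker. Aperture: f/8 → f/7.1 → f/6.3 → f/5.6 → f/5 → f/4.5.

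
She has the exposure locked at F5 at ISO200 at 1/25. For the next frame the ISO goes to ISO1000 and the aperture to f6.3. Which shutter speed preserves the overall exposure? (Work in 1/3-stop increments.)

ISO: 200 → 250 → 320 → 400 → 500 → 640 → 800 → 1000 — 2 1/3 stops higher (brighter).
Aperture: f/5 → f/5.6 → f/6.3 — 2/3 stop stopped down (darker).
Net change so far: 1 2/3 stops brighter. Offset with the shutter speed: 1/25 → 1/30 → 1/40 → 1/50 → 1/60 → 1/80.

1/80s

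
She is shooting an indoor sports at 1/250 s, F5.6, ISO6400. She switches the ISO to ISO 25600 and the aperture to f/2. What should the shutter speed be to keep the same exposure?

ISO: 6400 → 12800 → 25600 — 2 stops higher (brighter).
Aperture: f/5.6 → f/4 → f/2.8 → f/2 — 3 stops larger aperture (brighter).
Net change so far: 5 stops brighter. Offset with the shutter speed: 1/250 → 1/500 → 1/1000 → 1/2000 → 1/4000 → 1/8000.

1/8000s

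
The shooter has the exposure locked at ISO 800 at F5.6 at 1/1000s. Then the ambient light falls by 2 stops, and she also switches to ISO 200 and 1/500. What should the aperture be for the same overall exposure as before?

f/2

Scene light: 2 stops darker.
ISO: 800 → 400 → 200 — 2 stops lower (darker).
Shutter speed: 1/1000 → 1/500 — 1 stop longer (brighter).
Net so far: 3 stops darker. Aperture: f/5.6 → f/4 → f/2.8 → f/2.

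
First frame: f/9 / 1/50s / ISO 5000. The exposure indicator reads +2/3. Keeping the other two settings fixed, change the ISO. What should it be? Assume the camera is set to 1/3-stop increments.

Overexposed by 2/3 stop → need 2/3 stop darker.
ISO: 5000 → 4000 → 3200.

ISO 3200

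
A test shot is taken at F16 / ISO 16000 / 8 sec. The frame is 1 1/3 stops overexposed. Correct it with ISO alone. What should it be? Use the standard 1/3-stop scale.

Overexposed by 1 1/3 stops → need 1 1/3 stops darker.
ISO: 16000 → 12800 → 10000 → 8000 → 6400.

ISO 6400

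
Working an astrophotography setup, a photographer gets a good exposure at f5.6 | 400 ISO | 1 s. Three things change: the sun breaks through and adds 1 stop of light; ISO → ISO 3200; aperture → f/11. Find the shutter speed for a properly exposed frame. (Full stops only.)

1/4s

Scene light: 1 stop brighter.
ISO: 400 → 800 → 1600 → 3200 — 3 stops higher (brighter).
Aperture: f/5.6 → f/8 → f/11 — 2 stops stopped down (darker).
Net so far: 2 stops brighter. Shutter speed: 1 → 1/2 → 1/4.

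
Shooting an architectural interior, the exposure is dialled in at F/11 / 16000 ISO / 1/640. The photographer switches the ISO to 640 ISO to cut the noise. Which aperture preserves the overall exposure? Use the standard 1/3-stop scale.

f/2.2

ISO: 16000 → 12800 → 10000 → 8000 → 6400 → 5000 → 4000 → 3200 → 2500 → 2000 → 1600 → 1250 → 1000 → 800 → 640 — 4 2/3 stops dropped (darker).
Need 4 2/3 stops brighter from the aperture: f/11 → f/10 → f/9 → f/8 → f/7.1 → f/6.3 → f/5.6 → f/5 → f/4.5 → f/4 → f/3.5 → f/3.2 → f/2.8 → f/2.5 → f/2.2.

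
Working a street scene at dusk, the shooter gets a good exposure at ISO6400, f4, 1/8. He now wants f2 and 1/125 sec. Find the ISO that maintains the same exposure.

Aperture: f/4 → f/2.8 → f/2 — 2 stops wider (brighter).
Shutter speed: 1/8 → 1/15 → 1/30 → 1/60 → 1/125 — 4 stops shorter (darker).
Net change so far: 2 stops darker. Offset with the ISO: 6400 → 12800 → 25600.

ISO 25600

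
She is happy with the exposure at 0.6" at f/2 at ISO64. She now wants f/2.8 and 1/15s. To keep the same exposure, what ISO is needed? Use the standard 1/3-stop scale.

Aperture: f/2 → f/2.2 → f/2.5 → f/2.8 — 1 stop stopped down (darker).
Shutter speed: 0.6 → 0.5 → 0.4 → 0.3 → 1/4 → 1/5 → 1/6 → 1/8 → 1/10 → 1/13 → 1/15 — 3 1/3 stops faster (darker).
Net change so far: 4 1/3 stops darker. Offset with the ISO: 64 → 80 → 100 → 125 → 160 → 200 → 250 → 320 → 400 → 500 → 640 → 800 → 1000 → 1250.

ISO 1250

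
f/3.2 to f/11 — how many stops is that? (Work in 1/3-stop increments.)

3 2/3 stops

f/3.2 → f/3.5 → f/4 → f/4.5 → f/5 → f/5.6 → f/6.3 → f/7.1 → f/8 → f/9 → f/10 → f/11 — count the steps: 11 third-stops = 3 2/3 stops.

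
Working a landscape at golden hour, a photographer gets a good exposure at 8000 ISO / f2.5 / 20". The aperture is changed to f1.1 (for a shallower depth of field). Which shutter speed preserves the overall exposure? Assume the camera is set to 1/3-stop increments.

Aperture: f/2.5 → f/2.2 → f/2 → f/1.8 → f/1.6 → f/1.4 → f/1.2 → f/1.1 — 2 1/3 stops larger aperture (brighter).
Need 2 1/3 stops darker from the shutter speed: 20 → 15 → 13 → 10 → 8 → 6 → 5 → 4.

4 s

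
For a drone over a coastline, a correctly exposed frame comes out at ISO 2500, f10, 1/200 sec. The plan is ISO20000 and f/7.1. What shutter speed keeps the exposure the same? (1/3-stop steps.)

1/3200s

ISO: 2500 → 3200 → 4000 → 5000 → 6400 → 8000 → 10000 → 12800 → 16000 → 20000 — 3 stops higher (brighter).
Aperture: f/10 → f/9 → f/8 → f/7.1 — 1 stop wider (brighter).
Net change so far: 4 stops brighter. Offset with the shutter speed: 1/200 → 1/250 → 1/320 → 1/400 → 1/500 → 1/640 → 1/800 → 1/1000 → 1/1250 → 1/1600 → 1/2000 → 1/2500 → 1/3200.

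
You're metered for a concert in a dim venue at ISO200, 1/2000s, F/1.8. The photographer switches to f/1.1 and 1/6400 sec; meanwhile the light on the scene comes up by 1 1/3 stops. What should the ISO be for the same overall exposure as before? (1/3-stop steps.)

ISO 100

Scene light: 1 1/3 stops brighter.
Aperture: f/1.8 → f/1.6 → f/1.4 → f/1.2 → f/1.1 — 1 1/3 stops opened up (brighter).
Shutter speed: 1/2000 → 1/2500 → 1/3200 → 1/4000 → 1/5000 → 1/6400 — 1 2/3 stops faster (darker).
Net so far: 1 stop brighter. ISO: 200 → 160 → 125 → 100.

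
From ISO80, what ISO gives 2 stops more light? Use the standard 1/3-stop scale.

ISO: 80 → 100 → 125 → 160 → 200 → 250 → 320 — 2 stops raised (brighter).

ISO 320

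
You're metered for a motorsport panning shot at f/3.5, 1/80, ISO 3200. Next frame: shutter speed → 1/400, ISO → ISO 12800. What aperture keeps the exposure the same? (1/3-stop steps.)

Shutter speed: 1/80 → 1/100 → 1/125 → 1/160 → 1/200 → 1/250 → 1/320 → 1/400 — 2 1/3 stops shorter (darker).
ISO: 3200 → 4000 → 5000 → 6400 → 8000 → 10000 → 12800 — 2 stops higher (brighter).
Net change so far: 1/3 stop darker. Offset with the aperture: f/3.5 → f/3.2.

f/3.2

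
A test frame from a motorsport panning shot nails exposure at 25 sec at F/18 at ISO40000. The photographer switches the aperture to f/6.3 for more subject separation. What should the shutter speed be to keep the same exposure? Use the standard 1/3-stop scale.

Aperture: f/18 → f/16 → f/14 → f/13 → f/11 → f/10 → f/9 → f/8 → f/7.1 → f/6.3 — 3 stops opened up (brighter).
Need 3 stops darker from the shutter speed: 25 → 20 → 15 → 13 → 10 → 8 → 6 → 5 → 4 → 3.2.

3.2 s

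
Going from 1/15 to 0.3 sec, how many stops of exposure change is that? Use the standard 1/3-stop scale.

2 1/3 stops

1/15 → 1/13 → 1/10 → 1/8 → 1/6 → 1/5 → 1/4 → 0.3 — count the steps: 7 third-stops = 2 1/3 stops.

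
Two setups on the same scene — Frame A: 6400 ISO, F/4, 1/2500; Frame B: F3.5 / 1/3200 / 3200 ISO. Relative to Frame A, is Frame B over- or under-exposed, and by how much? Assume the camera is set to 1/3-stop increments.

Aperture: f/4 → f/3.5 — 1/3 stop opened up (brighter).
Shutter speed: 1/2500 → 1/3200 — 1/3 stop faster (darker).
ISO: 6400 → 5000 → 4000 → 3200 — 1 stop dropped (darker).
Net: +1/3 −1/3 −1 = −1 stop.

1 stop darker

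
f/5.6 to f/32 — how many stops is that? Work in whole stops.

5 stops

f/5.6 → f/8 → f/11 → f/16 → f/22 → f/32 — count the steps: 5 stops.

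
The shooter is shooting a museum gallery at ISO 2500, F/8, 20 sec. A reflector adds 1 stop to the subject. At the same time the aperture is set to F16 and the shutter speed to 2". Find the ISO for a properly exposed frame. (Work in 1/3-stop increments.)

Scene light: 1 stop brighter.
Aperture: f/8 → f/9 → f/10 → f/11 → f/13 → f/14 → f/16 — 2 stops narrower (darker).
Shutter speed: 20 → 15 → 13 → 10 → 8 → 6 → 5 → 4 → 3.2 → 2.5 → 2 — 3 1/3 stops shorter (darker).
Net so far: 4 1/3 stops darker. ISO: 2500 → 3200 → 4000 → 5000 → 6400 → 8000 → 10000 → 12800 → 16000 → 20000 → 25600 → 32000 → 40000 → 51200.

ISO 51200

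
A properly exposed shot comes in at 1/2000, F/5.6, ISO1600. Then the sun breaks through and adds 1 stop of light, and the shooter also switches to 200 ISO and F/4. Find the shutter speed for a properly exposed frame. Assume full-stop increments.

1/1000s

Scene light: 1 stop brighter.
ISO: 1600 → 800 → 400 → 200 — 3 stops dropped (darker).
Aperture: f/5.6 → f/4 — 1 stop larger aperture (brighter).
Net so far: 1 stop darker. Shutter speed: 1/2000 → 1/1000.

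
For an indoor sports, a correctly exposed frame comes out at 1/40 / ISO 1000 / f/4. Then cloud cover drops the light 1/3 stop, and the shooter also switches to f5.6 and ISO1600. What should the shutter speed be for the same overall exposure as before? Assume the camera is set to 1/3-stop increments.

1/25s

Scene light: 1/3 stop darker.
Aperture: f/4 → f/4.5 → f/5 → f/5.6 — 1 stop stopped down (darker).
ISO: 1000 → 1250 → 1600 — 2/3 stop higher (brighter).
Net so far: 2/3 stop darker. Shutter speed: 1/40 → 1/30 → 1/25.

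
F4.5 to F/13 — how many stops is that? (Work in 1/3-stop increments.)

3 stops

f/4.5 → f/5 → f/5.6 → f/6.3 → f/7.1 → f/8 → f/9 → f/10 → f/11 → f/13 — count the steps: 9 third-stops = 3 stops.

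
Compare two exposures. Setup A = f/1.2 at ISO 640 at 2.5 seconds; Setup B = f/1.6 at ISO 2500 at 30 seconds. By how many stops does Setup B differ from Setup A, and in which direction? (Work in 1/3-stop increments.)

5 stops brighter

Aperture: f/1.2 → f/1.4 → f/1.6 — 2/3 stop stopped down (darker).
Shutter speed: 2.5 → 3.2 → 4 → 5 → 6 → 8 → 10 → 13 → 15 → 20 → 25 → 30 — 3 2/3 stops longer (brighter).
ISO: 640 → 800 → 1000 → 1250 → 1600 → 2000 → 2500 — 2 stops higher (brighter).
Net: −2/3 +3 2/3 +2 = +5 stops.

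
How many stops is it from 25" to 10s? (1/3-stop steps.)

1 1/3 stops

25 → 20 → 15 → 13 → 10 — count the steps: 4 third-stops = 1 1/3 stops.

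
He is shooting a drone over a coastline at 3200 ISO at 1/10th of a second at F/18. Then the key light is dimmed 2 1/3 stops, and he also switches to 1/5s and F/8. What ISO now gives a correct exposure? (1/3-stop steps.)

Scene light: 2 1/3 stops darker.
Shutter speed: 1/10 → 1/8 → 1/6 → 1/5 — 1 stop slower (brighter).
Aperture: f/18 → f/16 → f/14 → f/13 → f/11 → f/10 → f/9 → f/8 — 2 1/3 stops opened up (brighter).
Net so far: 1 stop brighter. ISO: 3200 → 2500 → 2000 → 1600.

ISO 1600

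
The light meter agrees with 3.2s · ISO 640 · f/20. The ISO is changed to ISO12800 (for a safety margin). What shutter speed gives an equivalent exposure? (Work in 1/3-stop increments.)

1/6s

ISO: 640 → 800 → 1000 → 1250 → 1600 → 2000 → 2500 → 3200 → 4000 → 5000 → 6400 → 8000 → 10000 → 12800 — 4 1/3 stops raised (brighter).
Need 4 1/3 stops darker from the shutter speed: 3.2 → 2.5 → 2 → 1.6 → 1.3 → 1 → 0.8 → 0.6 → 0.5 → 0.4 → 0.3 → 1/4 → 1/5 → 1/6.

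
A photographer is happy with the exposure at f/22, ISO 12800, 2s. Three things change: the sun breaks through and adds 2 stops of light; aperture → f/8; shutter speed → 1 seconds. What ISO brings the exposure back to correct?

Scene light: 2 stops brighter.
Aperture: f/22 → f/16 → f/11 → f/8 — 3 stops larger aperture (brighter).
Shutter speed: 2 → 1 — 1 stop faster (darker).
Net so far: 4 stops brighter. ISO: 12800 → 6400 → 3200 → 1600 → 800.

ISO 800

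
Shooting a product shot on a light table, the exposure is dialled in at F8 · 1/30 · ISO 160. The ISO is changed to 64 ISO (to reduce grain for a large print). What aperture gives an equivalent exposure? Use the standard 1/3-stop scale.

f/5

ISO: 160 → 125 → 100 → 80 → 64 — 1 1/3 stops lower (darker).
Need 1 1/3 stops brighter from the aperture: f/8 → f/7.1 → f/6.3 → f/5.6 → f/5.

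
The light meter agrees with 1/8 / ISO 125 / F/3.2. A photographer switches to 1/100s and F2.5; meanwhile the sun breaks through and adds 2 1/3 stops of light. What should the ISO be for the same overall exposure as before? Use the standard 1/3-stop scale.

ISO 200

Scene light: 2 1/3 stops brighter.
Shutter speed: 1/8 → 1/10 → 1/13 → 1/15 → 1/20 → 1/25 → 1/30 → 1/40 → 1/50 → 1/60 → 1/80 → 1/100 — 3 2/3 stops faster (darker).
Aperture: f/3.2 → f/2.8 → f/2.5 — 2/3 stop larger aperture (brighter).
Net so far: 2/3 stop darker. ISO: 125 → 160 → 200.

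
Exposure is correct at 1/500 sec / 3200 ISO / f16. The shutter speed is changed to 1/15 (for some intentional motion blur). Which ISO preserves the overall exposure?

Shutter speed: 1/500 → 1/250 → 1/125 → 1/60 → 1/30 → 1/15 — 5 stops slower (brighter).
Need 5 stops darker from the ISO: 3200 → 1600 → 800 → 400 → 200 → 100.

ISO 100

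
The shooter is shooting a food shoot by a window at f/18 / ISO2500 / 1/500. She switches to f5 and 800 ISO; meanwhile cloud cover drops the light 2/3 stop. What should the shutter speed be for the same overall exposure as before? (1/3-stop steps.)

Scene light: 2/3 stop darker.
Aperture: f/18 → f/16 → f/14 → f/13 → f/11 → f/10 → f/9 → f/8 → f/7.1 → f/6.3 → f/5.6 → f/5 — 3 2/3 stops wider (brighter).
ISO: 2500 → 2000 → 1600 → 1250 → 1000 → 800 — 1 2/3 stops dropped (darker).
Net so far: 1 1/3 stops brighter. Shutter speed: 1/500 → 1/640 → 1/800 → 1/1000 → 1/1250.

1/1250s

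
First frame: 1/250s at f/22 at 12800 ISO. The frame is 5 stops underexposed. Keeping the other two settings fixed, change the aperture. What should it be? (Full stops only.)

f/4

Underexposed by 5 stops → need 5 stops brighter.
Aperture: f/22 → f/16 → f/11 → f/8 → f/5.6 → f/4.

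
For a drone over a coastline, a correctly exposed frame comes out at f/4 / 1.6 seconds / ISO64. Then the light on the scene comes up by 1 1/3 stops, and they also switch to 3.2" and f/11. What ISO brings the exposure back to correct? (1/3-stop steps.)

ISO 100

Scene light: 1 1/3 stops brighter.
Shutter speed: 1.6 → 2 → 2.5 → 3.2 — 1 stop slower (brighter).
Aperture: f/4 → f/4.5 → f/5 → f/5.6 → f/6.3 → f/7.1 → f/8 → f/9 → f/10 → f/11 — 3 stops smaller aperture (darker).
Net so far: 2/3 stop darker. ISO: 64 → 80 → 100.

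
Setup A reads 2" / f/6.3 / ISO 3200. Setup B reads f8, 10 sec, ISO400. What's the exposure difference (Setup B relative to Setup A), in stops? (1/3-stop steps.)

Aperture: f/6.3 → f/7.1 → f/8 — 2/3 stop narrower (darker).
Shutter speed: 2 → 2.5 → 3.2 → 4 → 5 → 6 → 8 → 10 — 2 1/3 stops slower (brighter).
ISO: 3200 → 2500 → 2000 → 1600 → 1250 → 1000 → 800 → 640 → 500 → 400 — 3 stops dropped (darker).
Net: −2/3 +2 1/3 −3 = −1 1/3 stops.

1 1/3 stops darker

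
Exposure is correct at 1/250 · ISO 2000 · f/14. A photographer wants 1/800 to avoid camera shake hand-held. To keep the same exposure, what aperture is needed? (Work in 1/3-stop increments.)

f/8

Shutter speed: 1/250 → 1/320 → 1/400 → 1/500 → 1/640 → 1/800 — 1 2/3 stops shorter (darker).
Need 1 2/3 stops brighter from the aperture: f/14 → f/13 → f/11 → f/10 → f/9 → f/8.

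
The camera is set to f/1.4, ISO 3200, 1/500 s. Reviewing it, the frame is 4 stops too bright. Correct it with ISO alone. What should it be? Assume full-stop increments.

Overexposed by 4 stops → need 4 stops darker.
ISO: 3200 → 1600 → 800 → 400 → 200.

ISO 200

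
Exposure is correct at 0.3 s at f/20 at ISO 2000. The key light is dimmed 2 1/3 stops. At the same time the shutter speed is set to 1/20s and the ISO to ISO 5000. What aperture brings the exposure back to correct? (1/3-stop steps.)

Scene light: 2 1/3 stops darker.
Shutter speed: 0.3 → 1/4 → 1/5 → 1/6 → 1/8 → 1/10 → 1/13 → 1/15 → 1/20 — 2 2/3 stops faster (darker).
ISO: 2000 → 2500 → 3200 → 4000 → 5000 — 1 1/3 stops higher (brighter).
Net so far: 3 2/3 stops darker. Aperture: f/20 → f/18 → f/16 → f/14 → f/13 → f/11 → f/10 → f/9 → f/8 → f/7.1 → f/6.3 → f/5.6.

f/5.6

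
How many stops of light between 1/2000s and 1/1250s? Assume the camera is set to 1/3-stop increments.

2/3 stop

1/2000 → 1/1600 → 1/1250 — count the steps: 2 third-stops = 2/3 stop.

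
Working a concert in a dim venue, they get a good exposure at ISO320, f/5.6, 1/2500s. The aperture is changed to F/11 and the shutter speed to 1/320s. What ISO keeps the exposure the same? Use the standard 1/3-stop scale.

Aperture: f/5.6 → f/6.3 → f/7.1 → f/8 → f/9 → f/10 → f/11 — 2 stops smaller aperture (darker).
Shutter speed: 1/2500 → 1/2000 → 1/1600 → 1/1250 → 1/1000 → 1/800 → 1/640 → 1/500 → 1/400 → 1/320 — 3 stops slower (brighter).
Net change so far: 1 stop brighter. Offset with the ISO: 320 → 250 → 200 → 160.

ISO 160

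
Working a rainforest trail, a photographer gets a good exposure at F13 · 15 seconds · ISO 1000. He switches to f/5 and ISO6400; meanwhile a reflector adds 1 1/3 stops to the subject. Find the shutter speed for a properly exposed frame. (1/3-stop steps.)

Scene light: 1 1/3 stops brighter.
Aperture: f/13 → f/11 → f/10 → f/9 → f/8 → f/7.1 → f/6.3 → f/5.6 → f/5 — 2 2/3 stops wider (brighter).
ISO: 1000 → 1250 → 1600 → 2000 → 2500 → 3200 → 4000 → 5000 → 6400 — 2 2/3 stops higher (brighter).
Net so far: 6 2/3 stops brighter. Shutter speed: 15 → 13 → 10 → 8 → 6 → 5 → 4 → 3.2 → 2.5 → 2 → 1.6 → 1.3 → 1 → 0.8 → 0.6 → 0.5 → 0.4 → 0.3 → 1/4 → 1/5 → 1/6.

1/6s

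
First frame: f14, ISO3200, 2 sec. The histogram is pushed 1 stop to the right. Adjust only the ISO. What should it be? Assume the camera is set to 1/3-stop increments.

Overexposed by 1 stop → need 1 stop darker.
ISO: 3200 → 2500 → 2000 → 1600.

ISO 1600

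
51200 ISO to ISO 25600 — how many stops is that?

1 stop

51200 → 25600 — count the steps: 1 stop.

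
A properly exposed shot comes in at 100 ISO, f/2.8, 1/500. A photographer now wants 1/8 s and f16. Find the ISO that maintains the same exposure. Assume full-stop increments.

Shutter speed: 1/500 → 1/250 → 1/125 → 1/60 → 1/30 → 1/15 → 1/8 — 6 stops longer (brighter).
Aperture: f/2.8 → f/4 → f/5.6 → f/8 → f/11 → f/16 — 5 stops smaller aperture (darker).
Net change so far: 1 stop brighter. Offset with the ISO: 100 → 50.

ISO 50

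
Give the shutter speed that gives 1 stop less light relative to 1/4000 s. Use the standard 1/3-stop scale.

1/8000s

Shutter speed: 1/4000 → 1/5000 → 1/6400 → 1/8000 — 1 stop shorter (darker).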